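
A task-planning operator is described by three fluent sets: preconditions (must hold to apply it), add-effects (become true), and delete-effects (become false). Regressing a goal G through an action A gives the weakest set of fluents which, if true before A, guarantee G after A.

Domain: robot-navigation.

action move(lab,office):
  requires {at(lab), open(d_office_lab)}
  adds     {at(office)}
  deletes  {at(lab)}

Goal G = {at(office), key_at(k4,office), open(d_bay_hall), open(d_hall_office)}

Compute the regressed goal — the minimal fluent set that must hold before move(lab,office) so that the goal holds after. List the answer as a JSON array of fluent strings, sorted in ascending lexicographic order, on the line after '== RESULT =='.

Compute (G \ add) ∪ pre:
  G ∩ del = {}  (empty — regression defined)
  G \ add = {at(office), key_at(k4,office), open(d_bay_hall), open(d_hall_office)} \ {at(office)} = {key_at(k4,office), open(d_bay_hall), open(d_hall_office)}
  ∪ pre   = {key_at(k4,office), open(d_bay_hall), open(d_hall_office)} ∪ {at(lab), open(d_office_lab)}
          = {at(lab), key_at(k4,office), open(d_bay_hall), open(d_hall_office), open(d_office_lab)}

== RESULT ==
["at(lab)", "key_at(k4,office)", "open(d_bay_hall)", "open(d_hall_office)", "open(d_office_lab)"]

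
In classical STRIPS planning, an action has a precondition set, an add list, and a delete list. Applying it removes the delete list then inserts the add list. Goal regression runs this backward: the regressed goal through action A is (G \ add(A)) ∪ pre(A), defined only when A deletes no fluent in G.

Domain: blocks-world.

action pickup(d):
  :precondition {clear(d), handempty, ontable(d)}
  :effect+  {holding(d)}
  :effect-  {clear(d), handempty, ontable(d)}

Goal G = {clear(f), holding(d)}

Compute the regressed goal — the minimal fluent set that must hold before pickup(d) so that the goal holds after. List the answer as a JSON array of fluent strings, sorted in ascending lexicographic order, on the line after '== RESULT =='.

Compute (G \ add) ∪ pre:
  G ∩ del = {}  (empty — regression defined)
  G \ add = {clear(f), holding(d)} \ {holding(d)} = {clear(f)}
  ∪ pre   = {clear(f)} ∪ {clear(d), handempty, ontable(d)}
          = {clear(d), clear(f), handempty, ontable(d)}

== RESULT ==
["clear(d)", "clear(f)", "handempty", "ontable(d)"]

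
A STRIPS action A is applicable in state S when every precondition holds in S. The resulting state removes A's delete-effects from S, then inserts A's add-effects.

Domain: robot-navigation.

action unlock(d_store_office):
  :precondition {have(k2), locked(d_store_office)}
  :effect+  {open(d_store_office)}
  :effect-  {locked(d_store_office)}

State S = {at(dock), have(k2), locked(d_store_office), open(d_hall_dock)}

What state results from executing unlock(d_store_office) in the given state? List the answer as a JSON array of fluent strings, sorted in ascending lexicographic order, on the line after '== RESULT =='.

Progress:
  pre ⊆ S: {have(k2), locked(d_store_office)} ⊆ S  — applicable
  S \ del = {at(dock), have(k2), open(d_hall_dock)}
  ∪ add   = {at(dock), have(k2), open(d_hall_dock), open(d_store_office)}

== RESULT ==
["at(dock)", "have(k2)", "open(d_hall_dock)", "open(d_store_office)"]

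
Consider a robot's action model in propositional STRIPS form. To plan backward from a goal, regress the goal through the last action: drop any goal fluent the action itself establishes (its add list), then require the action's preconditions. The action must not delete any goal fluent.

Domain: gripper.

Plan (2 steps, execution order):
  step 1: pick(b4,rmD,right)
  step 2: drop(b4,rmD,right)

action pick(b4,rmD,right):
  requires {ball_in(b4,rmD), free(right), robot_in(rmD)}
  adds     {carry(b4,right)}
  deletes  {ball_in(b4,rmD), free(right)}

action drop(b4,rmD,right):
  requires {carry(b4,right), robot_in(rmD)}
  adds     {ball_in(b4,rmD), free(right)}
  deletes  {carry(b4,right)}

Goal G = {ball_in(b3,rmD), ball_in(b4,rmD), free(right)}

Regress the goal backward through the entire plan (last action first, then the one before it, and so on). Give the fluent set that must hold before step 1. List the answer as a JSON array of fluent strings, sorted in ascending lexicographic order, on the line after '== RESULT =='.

Regress step by step:
  through step 2 (drop(b4,rmD,right)): drop {ball_in(b4,rmD), free(right)}, keep {ball_in(b3,rmD)}, require {carry(b4,right), robot_in(rmD)}
    → {ball_in(b3,rmD), carry(b4,right), robot_in(rmD)}
  through step 1 (pick(b4,rmD,right)): drop {carry(b4,right)}, keep {ball_in(b3,rmD), robot_in(rmD)}, require {ball_in(b4,rmD), free(right), robot_in(rmD)}
    → {ball_in(b3,rmD), ball_in(b4,rmD), free(right), robot_in(rmD)}

== RESULT ==
["ball_in(b3,rmD)", "ball_in(b4,rmD)", "free(right)", "robot_in(rmD)"]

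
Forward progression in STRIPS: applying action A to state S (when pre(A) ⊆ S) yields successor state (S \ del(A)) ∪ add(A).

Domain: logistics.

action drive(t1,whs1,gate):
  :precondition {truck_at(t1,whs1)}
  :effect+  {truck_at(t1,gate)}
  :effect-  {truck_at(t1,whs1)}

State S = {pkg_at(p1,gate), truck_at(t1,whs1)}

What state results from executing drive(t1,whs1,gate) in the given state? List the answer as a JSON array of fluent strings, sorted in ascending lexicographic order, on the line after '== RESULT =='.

Compute (S \ del) ∪ add:
  pre ⊆ S: {truck_at(t1,whs1)} ⊆ S  — applicable
  S \ del = {pkg_at(p1,gate)}
  ∪ add   = {pkg_at(p1,gate), truck_at(t1,gate)}

== RESULT ==
["pkg_at(p1,gate)", "truck_at(t1,gate)"]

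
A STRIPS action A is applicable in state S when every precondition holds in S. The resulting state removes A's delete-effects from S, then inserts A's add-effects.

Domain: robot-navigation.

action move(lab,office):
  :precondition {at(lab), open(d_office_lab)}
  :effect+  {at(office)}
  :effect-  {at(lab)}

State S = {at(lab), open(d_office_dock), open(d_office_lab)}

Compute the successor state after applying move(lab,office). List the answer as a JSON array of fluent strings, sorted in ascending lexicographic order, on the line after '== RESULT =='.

Compute (S \ del) ∪ add:
  pre ⊆ S: {at(lab), open(d_office_lab)} ⊆ S  — applicable
  S \ del = {open(d_office_dock), open(d_office_lab)}
  ∪ add   = {at(office), open(d_office_dock), open(d_office_lab)}

== RESULT ==
["at(office)", "open(d_office_dock)", "open(d_office_lab)"]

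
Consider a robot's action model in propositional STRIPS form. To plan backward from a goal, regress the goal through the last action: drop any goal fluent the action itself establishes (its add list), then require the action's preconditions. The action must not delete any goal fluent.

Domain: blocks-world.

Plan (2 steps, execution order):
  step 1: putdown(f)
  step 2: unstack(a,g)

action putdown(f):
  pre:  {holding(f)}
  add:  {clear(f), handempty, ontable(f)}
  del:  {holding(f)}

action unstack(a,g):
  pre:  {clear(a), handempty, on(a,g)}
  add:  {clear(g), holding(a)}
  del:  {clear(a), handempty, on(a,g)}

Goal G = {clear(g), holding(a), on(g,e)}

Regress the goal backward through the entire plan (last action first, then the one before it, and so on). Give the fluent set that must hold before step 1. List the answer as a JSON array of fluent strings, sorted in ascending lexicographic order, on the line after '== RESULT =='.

Work backward from the goal:
  through step 2 (unstack(a,g)): drop {clear(g), holding(a)}, keep {on(g,e)}, require {clear(a), handempty, on(a,g)}
    → {clear(a), handempty, on(a,g), on(g,e)}
  through step 1 (putdown(f)): drop {handempty}, keep {clear(a), on(a,g), on(g,e)}, require {holding(f)}
    → {clear(a), holding(f), on(a,g), on(g,e)}

== RESULT ==
["clear(a)", "holding(f)", "on(a,g)", "on(g,e)"]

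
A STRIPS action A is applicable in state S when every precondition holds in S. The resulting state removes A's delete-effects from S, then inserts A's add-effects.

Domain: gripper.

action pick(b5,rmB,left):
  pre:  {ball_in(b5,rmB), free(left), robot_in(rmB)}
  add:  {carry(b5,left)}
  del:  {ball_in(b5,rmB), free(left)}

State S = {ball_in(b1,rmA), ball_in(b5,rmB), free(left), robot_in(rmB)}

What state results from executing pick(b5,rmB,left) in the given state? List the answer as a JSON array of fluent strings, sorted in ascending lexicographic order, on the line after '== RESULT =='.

Progress:
  pre ⊆ S: {ball_in(b5,rmB), free(left), robot_in(rmB)} ⊆ S  — applicable
  S \ del = {ball_in(b1,rmA), robot_in(rmB)}
  ∪ add   = {ball_in(b1,rmA), carry(b5,left), robot_in(rmB)}

== RESULT ==
["ball_in(b1,rmA)", "carry(b5,left)", "robot_in(rmB)"]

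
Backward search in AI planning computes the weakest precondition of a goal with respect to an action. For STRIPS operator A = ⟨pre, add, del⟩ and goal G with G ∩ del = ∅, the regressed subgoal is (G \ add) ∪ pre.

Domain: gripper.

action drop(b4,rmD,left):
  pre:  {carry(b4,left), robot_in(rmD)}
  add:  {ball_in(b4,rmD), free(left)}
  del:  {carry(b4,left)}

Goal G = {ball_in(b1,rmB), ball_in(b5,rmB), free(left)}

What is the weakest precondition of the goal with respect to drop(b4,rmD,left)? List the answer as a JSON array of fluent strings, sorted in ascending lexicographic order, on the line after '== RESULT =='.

Regress:
  G ∩ del = {}  (empty — regression defined)
  G \ add = {ball_in(b1,rmB), ball_in(b5,rmB), free(left)} \ {ball_in(b4,rmD), free(left)} = {ball_in(b1,rmB), ball_in(b5,rmB)}
  ∪ pre   = {ball_in(b1,rmB), ball_in(b5,rmB)} ∪ {carry(b4,left), robot_in(rmD)}
          = {ball_in(b1,rmB), ball_in(b5,rmB), carry(b4,left), robot_in(rmD)}

== RESULT ==
["ball_in(b1,rmB)", "ball_in(b5,rmB)", "carry(b4,left)", "robot_in(rmD)"]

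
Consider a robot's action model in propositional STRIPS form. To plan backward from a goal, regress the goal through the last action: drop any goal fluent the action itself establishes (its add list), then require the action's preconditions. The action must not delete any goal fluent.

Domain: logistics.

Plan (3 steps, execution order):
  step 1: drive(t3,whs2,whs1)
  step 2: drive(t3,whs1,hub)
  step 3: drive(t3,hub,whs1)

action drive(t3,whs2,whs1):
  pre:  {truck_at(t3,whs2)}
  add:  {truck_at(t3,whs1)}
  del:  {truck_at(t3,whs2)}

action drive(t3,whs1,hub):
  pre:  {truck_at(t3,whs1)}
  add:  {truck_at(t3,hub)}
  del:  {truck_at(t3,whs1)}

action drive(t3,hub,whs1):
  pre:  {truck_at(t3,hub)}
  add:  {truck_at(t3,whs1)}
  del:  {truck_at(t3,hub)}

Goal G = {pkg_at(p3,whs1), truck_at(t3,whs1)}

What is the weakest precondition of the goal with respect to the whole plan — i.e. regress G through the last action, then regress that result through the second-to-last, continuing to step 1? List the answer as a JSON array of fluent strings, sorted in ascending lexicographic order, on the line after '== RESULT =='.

Work backward from the goal:
  through step 3 (drive(t3,hub,whs1)): drop {truck_at(t3,whs1)}, keep {pkg_at(p3,whs1)}, require {truck_at(t3,hub)}
    → {pkg_at(p3,whs1), truck_at(t3,hub)}
  through step 2 (drive(t3,whs1,hub)): drop {truck_at(t3,hub)}, keep {pkg_at(p3,whs1)}, require {truck_at(t3,whs1)}
    → {pkg_at(p3,whs1), truck_at(t3,whs1)}
  through step 1 (drive(t3,whs2,whs1)): drop {truck_at(t3,whs1)}, keep {pkg_at(p3,whs1)}, require {truck_at(t3,whs2)}
    → {pkg_at(p3,whs1), truck_at(t3,whs2)}

== RESULT ==
["pkg_at(p3,whs1)", "truck_at(t3,whs2)"]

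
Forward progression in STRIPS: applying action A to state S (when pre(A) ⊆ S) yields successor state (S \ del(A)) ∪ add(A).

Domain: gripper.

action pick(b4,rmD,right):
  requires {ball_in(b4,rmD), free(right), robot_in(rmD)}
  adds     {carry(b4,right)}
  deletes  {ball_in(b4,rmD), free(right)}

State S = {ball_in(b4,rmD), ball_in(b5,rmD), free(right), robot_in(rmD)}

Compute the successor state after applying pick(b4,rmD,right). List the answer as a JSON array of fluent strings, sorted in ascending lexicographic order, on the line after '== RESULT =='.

Compute (S \ del) ∪ add:
  pre ⊆ S: {ball_in(b4,rmD), free(right), robot_in(rmD)} ⊆ S  — applicable
  S \ del = {ball_in(b5,rmD), robot_in(rmD)}
  ∪ add   = {ball_in(b5,rmD), carry(b4,right), robot_in(rmD)}

== RESULT ==
["ball_in(b5,rmD)", "carry(b4,right)", "robot_in(rmD)"]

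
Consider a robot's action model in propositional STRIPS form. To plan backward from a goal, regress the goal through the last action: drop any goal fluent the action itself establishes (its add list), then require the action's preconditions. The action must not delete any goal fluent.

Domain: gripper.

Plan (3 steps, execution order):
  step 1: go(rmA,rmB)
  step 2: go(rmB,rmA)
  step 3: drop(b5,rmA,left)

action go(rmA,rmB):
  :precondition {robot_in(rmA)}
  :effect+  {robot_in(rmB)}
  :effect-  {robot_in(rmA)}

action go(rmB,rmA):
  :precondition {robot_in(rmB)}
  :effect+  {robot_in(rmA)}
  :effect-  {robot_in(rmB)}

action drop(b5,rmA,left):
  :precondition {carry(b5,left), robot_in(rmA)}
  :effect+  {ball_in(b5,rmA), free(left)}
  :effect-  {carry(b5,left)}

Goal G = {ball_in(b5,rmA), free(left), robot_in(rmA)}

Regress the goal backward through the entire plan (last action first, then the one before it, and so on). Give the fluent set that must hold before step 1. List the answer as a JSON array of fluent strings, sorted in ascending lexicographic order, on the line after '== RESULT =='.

Work backward from the goal:
  through step 3 (drop(b5,rmA,left)): drop {ball_in(b5,rmA), free(left)}, keep {robot_in(rmA)}, require {carry(b5,left), robot_in(rmA)}
    → {carry(b5,left), robot_in(rmA)}
  through step 2 (go(rmB,rmA)): drop {robot_in(rmA)}, keep {carry(b5,left)}, require {robot_in(rmB)}
    → {carry(b5,left), robot_in(rmB)}
  through step 1 (go(rmA,rmB)): drop {robot_in(rmB)}, keep {carry(b5,left)}, require {robot_in(rmA)}
    → {carry(b5,left), robot_in(rmA)}

== RESULT ==
["carry(b5,left)", "robot_in(rmA)"]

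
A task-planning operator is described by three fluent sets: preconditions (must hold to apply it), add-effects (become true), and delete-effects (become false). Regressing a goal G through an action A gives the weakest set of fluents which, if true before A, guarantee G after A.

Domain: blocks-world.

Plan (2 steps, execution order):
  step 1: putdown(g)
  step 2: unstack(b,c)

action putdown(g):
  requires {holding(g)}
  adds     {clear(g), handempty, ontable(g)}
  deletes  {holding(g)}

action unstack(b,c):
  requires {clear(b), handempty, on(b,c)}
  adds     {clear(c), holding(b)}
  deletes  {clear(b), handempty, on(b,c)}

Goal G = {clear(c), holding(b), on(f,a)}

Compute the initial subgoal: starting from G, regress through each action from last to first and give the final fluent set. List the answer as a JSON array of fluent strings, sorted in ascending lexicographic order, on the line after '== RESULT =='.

Regress step by step:
  through step 2 (unstack(b,c)): drop {clear(c), holding(b)}, keep {on(f,a)}, require {clear(b), handempty, on(b,c)}
    → {clear(b), handempty, on(b,c), on(f,a)}
  through step 1 (putdown(g)): drop {handempty}, keep {clear(b), on(b,c), on(f,a)}, require {holding(g)}
    → {clear(b), holding(g), on(b,c), on(f,a)}

== RESULT ==
["clear(b)", "holding(g)", "on(b,c)", "on(f,a)"]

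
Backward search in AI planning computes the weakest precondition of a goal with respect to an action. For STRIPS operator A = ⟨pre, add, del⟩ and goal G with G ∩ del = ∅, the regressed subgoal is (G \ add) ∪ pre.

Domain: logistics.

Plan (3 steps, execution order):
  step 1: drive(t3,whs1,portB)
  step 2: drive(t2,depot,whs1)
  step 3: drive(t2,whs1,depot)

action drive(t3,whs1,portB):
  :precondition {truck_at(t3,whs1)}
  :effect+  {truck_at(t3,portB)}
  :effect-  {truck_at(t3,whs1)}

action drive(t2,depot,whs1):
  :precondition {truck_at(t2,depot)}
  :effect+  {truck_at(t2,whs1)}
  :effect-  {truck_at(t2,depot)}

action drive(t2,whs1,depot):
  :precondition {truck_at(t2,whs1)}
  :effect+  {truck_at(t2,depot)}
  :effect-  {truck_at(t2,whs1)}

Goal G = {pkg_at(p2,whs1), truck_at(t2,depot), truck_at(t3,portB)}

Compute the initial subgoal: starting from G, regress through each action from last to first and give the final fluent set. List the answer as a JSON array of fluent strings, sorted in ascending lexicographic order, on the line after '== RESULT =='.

Regress step by step:
  through step 3 (drive(t2,whs1,depot)): drop {truck_at(t2,depot)}, keep {pkg_at(p2,whs1), truck_at(t3,portB)}, require {truck_at(t2,whs1)}
    → {pkg_at(p2,whs1), truck_at(t2,whs1), truck_at(t3,portB)}
  through step 2 (drive(t2,depot,whs1)): drop {truck_at(t2,whs1)}, keep {pkg_at(p2,whs1), truck_at(t3,portB)}, require {truck_at(t2,depot)}
    → {pkg_at(p2,whs1), truck_at(t2,depot), truck_at(t3,portB)}
  through step 1 (drive(t3,whs1,portB)): drop {truck_at(t3,portB)}, keep {pkg_at(p2,whs1), truck_at(t2,depot)}, require {truck_at(t3,whs1)}
    → {pkg_at(p2,whs1), truck_at(t2,depot), truck_at(t3,whs1)}

== RESULT ==
["pkg_at(p2,whs1)", "truck_at(t2,depot)", "truck_at(t3,whs1)"]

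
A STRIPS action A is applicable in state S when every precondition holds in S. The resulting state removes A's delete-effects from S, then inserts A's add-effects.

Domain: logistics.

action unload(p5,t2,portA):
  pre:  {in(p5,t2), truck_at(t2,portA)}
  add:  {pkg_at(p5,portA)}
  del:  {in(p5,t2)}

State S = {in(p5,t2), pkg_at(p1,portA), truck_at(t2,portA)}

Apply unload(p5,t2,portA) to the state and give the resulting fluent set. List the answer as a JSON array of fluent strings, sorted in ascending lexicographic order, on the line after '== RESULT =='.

Compute (S \ del) ∪ add:
  pre ⊆ S: {in(p5,t2), truck_at(t2,portA)} ⊆ S  — applicable
  S \ del = {pkg_at(p1,portA), truck_at(t2,portA)}
  ∪ add   = {pkg_at(p1,portA), pkg_at(p5,portA), truck_at(t2,portA)}

== RESULT ==
["pkg_at(p1,portA)", "pkg_at(p5,portA)", "truck_at(t2,portA)"]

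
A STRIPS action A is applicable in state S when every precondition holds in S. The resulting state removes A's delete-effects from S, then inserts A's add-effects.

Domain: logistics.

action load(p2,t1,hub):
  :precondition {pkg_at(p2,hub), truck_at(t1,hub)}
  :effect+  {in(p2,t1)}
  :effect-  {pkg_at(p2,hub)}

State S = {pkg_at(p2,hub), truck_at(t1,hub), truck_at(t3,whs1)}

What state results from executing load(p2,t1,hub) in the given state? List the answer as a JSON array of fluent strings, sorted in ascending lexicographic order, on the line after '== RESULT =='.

Progress:
  pre ⊆ S: {pkg_at(p2,hub), truck_at(t1,hub)} ⊆ S  — applicable
  S \ del = {truck_at(t1,hub), truck_at(t3,whs1)}
  ∪ add   = {in(p2,t1), truck_at(t1,hub), truck_at(t3,whs1)}

== RESULT ==
["in(p2,t1)", "truck_at(t1,hub)", "truck_at(t3,whs1)"]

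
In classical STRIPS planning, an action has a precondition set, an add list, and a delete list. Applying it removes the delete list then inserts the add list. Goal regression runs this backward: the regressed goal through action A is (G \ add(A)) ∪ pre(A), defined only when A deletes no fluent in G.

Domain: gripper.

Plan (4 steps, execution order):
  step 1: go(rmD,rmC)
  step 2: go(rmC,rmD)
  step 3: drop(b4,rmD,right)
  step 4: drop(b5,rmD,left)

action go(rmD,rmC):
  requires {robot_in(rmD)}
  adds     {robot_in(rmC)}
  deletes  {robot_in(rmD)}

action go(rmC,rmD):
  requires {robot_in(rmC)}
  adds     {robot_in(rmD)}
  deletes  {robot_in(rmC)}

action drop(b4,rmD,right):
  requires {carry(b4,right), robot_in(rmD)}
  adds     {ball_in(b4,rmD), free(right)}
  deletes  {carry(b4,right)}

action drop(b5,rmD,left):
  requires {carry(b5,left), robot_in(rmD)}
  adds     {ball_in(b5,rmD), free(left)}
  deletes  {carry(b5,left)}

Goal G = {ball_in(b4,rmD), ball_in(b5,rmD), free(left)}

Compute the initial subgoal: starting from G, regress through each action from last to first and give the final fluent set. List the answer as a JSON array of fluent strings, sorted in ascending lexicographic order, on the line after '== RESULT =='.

Regress step by step:
  through step 4 (drop(b5,rmD,left)): drop {ball_in(b5,rmD), free(left)}, keep {ball_in(b4,rmD)}, require {carry(b5,left), robot_in(rmD)}
    → {ball_in(b4,rmD), carry(b5,left), robot_in(rmD)}
  through step 3 (drop(b4,rmD,right)): drop {ball_in(b4,rmD)}, keep {carry(b5,left), robot_in(rmD)}, require {carry(b4,right), robot_in(rmD)}
    → {carry(b4,right), carry(b5,left), robot_in(rmD)}
  through step 2 (go(rmC,rmD)): drop {robot_in(rmD)}, keep {carry(b4,right), carry(b5,left)}, require {robot_in(rmC)}
    → {carry(b4,right), carry(b5,left), robot_in(rmC)}
  through step 1 (go(rmD,rmC)): drop {robot_in(rmC)}, keep {carry(b4,right), carry(b5,left)}, require {robot_in(rmD)}
    → {carry(b4,right), carry(b5,left), robot_in(rmD)}

== RESULT ==
["carry(b4,right)", "carry(b5,left)", "robot_in(rmD)"]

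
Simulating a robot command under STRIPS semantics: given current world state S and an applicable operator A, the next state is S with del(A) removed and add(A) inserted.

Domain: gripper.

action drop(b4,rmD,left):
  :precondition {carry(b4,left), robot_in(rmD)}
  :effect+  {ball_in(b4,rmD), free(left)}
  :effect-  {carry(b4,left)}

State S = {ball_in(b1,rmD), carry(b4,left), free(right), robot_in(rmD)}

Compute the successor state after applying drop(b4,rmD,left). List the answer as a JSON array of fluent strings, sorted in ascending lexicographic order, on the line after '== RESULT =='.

Progress:
  pre ⊆ S: {carry(b4,left), robot_in(rmD)} ⊆ S  — applicable
  S \ del = {ball_in(b1,rmD), free(right), robot_in(rmD)}
  ∪ add   = {ball_in(b1,rmD), ball_in(b4,rmD), free(left), free(right), robot_in(rmD)}

== RESULT ==
["ball_in(b1,rmD)", "ball_in(b4,rmD)", "free(left)", "free(right)", "robot_in(rmD)"]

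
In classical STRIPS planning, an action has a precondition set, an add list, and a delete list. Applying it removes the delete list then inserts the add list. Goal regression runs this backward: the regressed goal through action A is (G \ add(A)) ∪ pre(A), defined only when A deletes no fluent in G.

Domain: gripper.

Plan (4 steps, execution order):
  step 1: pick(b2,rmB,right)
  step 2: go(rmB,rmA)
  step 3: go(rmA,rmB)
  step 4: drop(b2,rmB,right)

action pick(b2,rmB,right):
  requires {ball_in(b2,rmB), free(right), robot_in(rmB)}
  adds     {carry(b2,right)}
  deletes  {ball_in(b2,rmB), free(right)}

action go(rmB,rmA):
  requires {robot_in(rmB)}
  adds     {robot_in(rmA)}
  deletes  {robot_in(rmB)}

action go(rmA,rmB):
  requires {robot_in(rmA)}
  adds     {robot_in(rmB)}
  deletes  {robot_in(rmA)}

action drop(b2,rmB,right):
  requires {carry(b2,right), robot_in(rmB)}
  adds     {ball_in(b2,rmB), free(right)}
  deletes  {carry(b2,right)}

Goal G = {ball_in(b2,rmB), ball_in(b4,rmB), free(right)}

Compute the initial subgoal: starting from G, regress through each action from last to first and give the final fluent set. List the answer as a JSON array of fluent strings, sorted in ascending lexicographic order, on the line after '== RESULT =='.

Regress step by step:
  through step 4 (drop(b2,rmB,right)): drop {ball_in(b2,rmB), free(right)}, keep {ball_in(b4,rmB)}, require {carry(b2,right), robot_in(rmB)}
    → {ball_in(b4,rmB), carry(b2,right), robot_in(rmB)}
  through step 3 (go(rmA,rmB)): drop {robot_in(rmB)}, keep {ball_in(b4,rmB), carry(b2,right)}, require {robot_in(rmA)}
    → {ball_in(b4,rmB), carry(b2,right), robot_in(rmA)}
  through step 2 (go(rmB,rmA)): drop {robot_in(rmA)}, keep {ball_in(b4,rmB), carry(b2,right)}, require {robot_in(rmB)}
    → {ball_in(b4,rmB), carry(b2,right), robot_in(rmB)}
  through step 1 (pick(b2,rmB,right)): drop {carry(b2,right)}, keep {ball_in(b4,rmB), robot_in(rmB)}, require {ball_in(b2,rmB), free(right), robot_in(rmB)}
    → {ball_in(b2,rmB), ball_in(b4,rmB), free(right), robot_in(rmB)}

== RESULT ==
["ball_in(b2,rmB)", "ball_in(b4,rmB)", "free(right)", "robot_in(rmB)"]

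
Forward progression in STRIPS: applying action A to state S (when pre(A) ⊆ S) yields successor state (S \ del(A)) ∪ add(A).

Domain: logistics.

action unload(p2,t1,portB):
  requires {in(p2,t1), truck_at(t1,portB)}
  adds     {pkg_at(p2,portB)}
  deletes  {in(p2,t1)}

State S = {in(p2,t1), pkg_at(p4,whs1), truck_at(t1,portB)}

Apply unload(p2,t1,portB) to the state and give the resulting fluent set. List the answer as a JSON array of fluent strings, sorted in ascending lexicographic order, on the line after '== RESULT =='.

Progress:
  pre ⊆ S: {in(p2,t1), truck_at(t1,portB)} ⊆ S  — applicable
  S \ del = {pkg_at(p4,whs1), truck_at(t1,portB)}
  ∪ add   = {pkg_at(p2,portB), pkg_at(p4,whs1), truck_at(t1,portB)}

== RESULT ==
["pkg_at(p2,portB)", "pkg_at(p4,whs1)", "truck_at(t1,portB)"]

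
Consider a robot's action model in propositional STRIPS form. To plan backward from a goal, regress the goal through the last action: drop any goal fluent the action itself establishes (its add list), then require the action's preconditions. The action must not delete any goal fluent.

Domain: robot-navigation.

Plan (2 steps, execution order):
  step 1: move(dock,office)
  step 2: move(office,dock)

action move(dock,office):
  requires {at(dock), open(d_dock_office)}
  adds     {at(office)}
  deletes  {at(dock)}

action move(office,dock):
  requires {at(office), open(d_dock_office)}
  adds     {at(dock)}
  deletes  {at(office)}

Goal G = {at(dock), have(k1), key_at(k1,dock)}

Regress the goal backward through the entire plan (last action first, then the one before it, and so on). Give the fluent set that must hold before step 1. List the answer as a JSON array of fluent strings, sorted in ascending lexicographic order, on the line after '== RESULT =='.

Work backward from the goal:
  through step 2 (move(office,dock)): drop {at(dock)}, keep {have(k1), key_at(k1,dock)}, require {at(office), open(d_dock_office)}
    → {at(office), have(k1), key_at(k1,dock), open(d_dock_office)}
  through step 1 (move(dock,office)): drop {at(office)}, keep {have(k1), key_at(k1,dock), open(d_dock_office)}, require {at(dock), open(d_dock_office)}
    → {at(dock), have(k1), key_at(k1,dock), open(d_dock_office)}

== RESULT ==
["at(dock)", "have(k1)", "key_at(k1,dock)", "open(d_dock_office)"]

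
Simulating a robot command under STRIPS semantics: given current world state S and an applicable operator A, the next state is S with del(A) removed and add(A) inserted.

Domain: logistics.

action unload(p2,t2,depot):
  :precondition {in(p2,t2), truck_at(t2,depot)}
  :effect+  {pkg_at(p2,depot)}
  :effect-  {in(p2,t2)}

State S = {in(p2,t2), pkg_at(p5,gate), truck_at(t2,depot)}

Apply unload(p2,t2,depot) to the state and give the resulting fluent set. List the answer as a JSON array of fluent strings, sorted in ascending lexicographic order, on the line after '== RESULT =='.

Progress:
  pre ⊆ S: {in(p2,t2), truck_at(t2,depot)} ⊆ S  — applicable
  S \ del = {pkg_at(p5,gate), truck_at(t2,depot)}
  ∪ add   = {pkg_at(p2,depot), pkg_at(p5,gate), truck_at(t2,depot)}

== RESULT ==
["pkg_at(p2,depot)", "pkg_at(p5,gate)", "truck_at(t2,depot)"]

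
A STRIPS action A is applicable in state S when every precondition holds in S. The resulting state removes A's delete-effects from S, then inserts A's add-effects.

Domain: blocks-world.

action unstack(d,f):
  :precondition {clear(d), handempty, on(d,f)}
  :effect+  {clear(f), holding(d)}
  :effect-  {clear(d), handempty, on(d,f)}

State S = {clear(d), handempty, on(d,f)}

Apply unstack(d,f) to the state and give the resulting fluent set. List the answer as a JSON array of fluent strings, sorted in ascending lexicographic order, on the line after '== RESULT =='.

Progress:
  pre ⊆ S: {clear(d), handempty, on(d,f)} ⊆ S  — applicable
  S \ del = {}
  ∪ add   = {clear(f), holding(d)}

== RESULT ==
["clear(f)", "holding(d)"]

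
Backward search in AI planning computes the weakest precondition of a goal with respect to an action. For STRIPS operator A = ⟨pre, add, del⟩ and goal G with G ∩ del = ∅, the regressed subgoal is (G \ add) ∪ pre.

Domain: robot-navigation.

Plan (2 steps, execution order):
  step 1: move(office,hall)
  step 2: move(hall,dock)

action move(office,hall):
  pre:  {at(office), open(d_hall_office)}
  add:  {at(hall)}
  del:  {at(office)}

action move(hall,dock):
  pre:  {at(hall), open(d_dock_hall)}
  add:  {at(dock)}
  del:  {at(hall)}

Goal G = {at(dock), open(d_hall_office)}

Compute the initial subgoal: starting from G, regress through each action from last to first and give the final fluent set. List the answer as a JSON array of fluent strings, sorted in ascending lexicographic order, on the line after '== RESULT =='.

Work backward from the goal:
  through step 2 (move(hall,dock)): drop {at(dock)}, keep {open(d_hall_office)}, require {at(hall), open(d_dock_hall)}
    → {at(hall), open(d_dock_hall), open(d_hall_office)}
  through step 1 (move(office,hall)): drop {at(hall)}, keep {open(d_dock_hall), open(d_hall_office)}, require {at(office), open(d_hall_office)}
    → {at(office), open(d_dock_hall), open(d_hall_office)}

== RESULT ==
["at(office)", "open(d_dock_hall)", "open(d_hall_office)"]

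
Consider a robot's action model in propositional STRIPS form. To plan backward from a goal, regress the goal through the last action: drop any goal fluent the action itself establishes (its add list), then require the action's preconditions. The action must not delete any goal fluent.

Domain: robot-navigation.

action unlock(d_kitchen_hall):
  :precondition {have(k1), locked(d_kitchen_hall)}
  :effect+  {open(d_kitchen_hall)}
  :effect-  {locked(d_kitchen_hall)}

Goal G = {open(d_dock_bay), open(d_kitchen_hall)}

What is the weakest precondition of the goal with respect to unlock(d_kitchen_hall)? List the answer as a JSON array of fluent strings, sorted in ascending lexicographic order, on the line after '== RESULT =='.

Regress:
  G ∩ del = {}  (empty — regression defined)
  G \ add = {open(d_dock_bay), open(d_kitchen_hall)} \ {open(d_kitchen_hall)} = {open(d_dock_bay)}
  ∪ pre   = {open(d_dock_bay)} ∪ {have(k1), locked(d_kitchen_hall)}
          = {have(k1), locked(d_kitchen_hall), open(d_dock_bay)}

== RESULT ==
["have(k1)", "locked(d_kitchen_hall)", "open(d_dock_bay)"]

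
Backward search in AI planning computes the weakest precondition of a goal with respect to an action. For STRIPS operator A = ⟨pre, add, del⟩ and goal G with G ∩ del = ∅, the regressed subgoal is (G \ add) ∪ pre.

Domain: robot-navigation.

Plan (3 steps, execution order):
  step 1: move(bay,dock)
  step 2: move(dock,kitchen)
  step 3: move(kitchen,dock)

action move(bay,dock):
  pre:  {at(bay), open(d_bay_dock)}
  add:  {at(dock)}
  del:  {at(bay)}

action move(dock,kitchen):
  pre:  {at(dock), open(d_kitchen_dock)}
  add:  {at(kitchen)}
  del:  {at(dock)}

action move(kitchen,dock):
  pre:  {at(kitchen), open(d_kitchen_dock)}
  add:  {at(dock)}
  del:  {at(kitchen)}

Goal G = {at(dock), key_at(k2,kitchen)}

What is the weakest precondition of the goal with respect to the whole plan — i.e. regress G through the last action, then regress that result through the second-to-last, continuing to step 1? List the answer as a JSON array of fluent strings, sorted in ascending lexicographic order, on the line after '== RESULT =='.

Work backward from the goal:
  through step 3 (move(kitchen,dock)): drop {at(dock)}, keep {key_at(k2,kitchen)}, require {at(kitchen), open(d_kitchen_dock)}
    → {at(kitchen), key_at(k2,kitchen), open(d_kitchen_dock)}
  through step 2 (move(dock,kitchen)): drop {at(kitchen)}, keep {key_at(k2,kitchen), open(d_kitchen_dock)}, require {at(dock), open(d_kitchen_dock)}
    → {at(dock), key_at(k2,kitchen), open(d_kitchen_dock)}
  through step 1 (move(bay,dock)): drop {at(dock)}, keep {key_at(k2,kitchen), open(d_kitchen_dock)}, require {at(bay), open(d_bay_dock)}
    → {at(bay), key_at(k2,kitchen), open(d_bay_dock), open(d_kitchen_dock)}

== RESULT ==
["at(bay)", "key_at(k2,kitchen)", "open(d_bay_dock)", "open(d_kitchen_dock)"]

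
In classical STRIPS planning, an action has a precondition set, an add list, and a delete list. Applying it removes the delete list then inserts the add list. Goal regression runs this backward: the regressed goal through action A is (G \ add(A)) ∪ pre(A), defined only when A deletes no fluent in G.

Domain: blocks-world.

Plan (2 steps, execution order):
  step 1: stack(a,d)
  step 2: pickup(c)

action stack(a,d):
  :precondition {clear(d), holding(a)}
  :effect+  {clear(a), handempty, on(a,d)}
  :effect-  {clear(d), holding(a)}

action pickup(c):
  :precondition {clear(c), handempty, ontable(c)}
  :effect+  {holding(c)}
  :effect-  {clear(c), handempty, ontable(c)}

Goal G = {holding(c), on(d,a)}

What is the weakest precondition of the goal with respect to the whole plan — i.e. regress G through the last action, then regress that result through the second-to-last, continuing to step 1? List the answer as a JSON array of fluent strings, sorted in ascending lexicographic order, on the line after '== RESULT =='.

Regress step by step:
  through step 2 (pickup(c)): drop {holding(c)}, keep {on(d,a)}, require {clear(c), handempty, ontable(c)}
    → {clear(c), handempty, on(d,a), ontable(c)}
  through step 1 (stack(a,d)): drop {handempty}, keep {clear(c), on(d,a), ontable(c)}, require {clear(d), holding(a)}
    → {clear(c), clear(d), holding(a), on(d,a), ontable(c)}

== RESULT ==
["clear(c)", "clear(d)", "holding(a)", "on(d,a)", "ontable(c)"]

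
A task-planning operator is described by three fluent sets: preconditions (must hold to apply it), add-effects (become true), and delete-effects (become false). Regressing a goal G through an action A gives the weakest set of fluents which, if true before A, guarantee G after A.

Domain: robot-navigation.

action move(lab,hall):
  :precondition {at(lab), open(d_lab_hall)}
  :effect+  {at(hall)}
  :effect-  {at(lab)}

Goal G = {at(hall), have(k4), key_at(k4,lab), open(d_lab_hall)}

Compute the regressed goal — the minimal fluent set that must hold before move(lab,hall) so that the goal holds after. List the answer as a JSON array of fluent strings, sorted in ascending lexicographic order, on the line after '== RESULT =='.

Regress:
  G ∩ del = {}  (empty — regression defined)
  G \ add = {at(hall), have(k4), key_at(k4,lab), open(d_lab_hall)} \ {at(hall)} = {have(k4), key_at(k4,lab), open(d_lab_hall)}
  ∪ pre   = {have(k4), key_at(k4,lab), open(d_lab_hall)} ∪ {at(lab), open(d_lab_hall)}
          = {at(lab), have(k4), key_at(k4,lab), open(d_lab_hall)}

== RESULT ==
["at(lab)", "have(k4)", "key_at(k4,lab)", "open(d_lab_hall)"]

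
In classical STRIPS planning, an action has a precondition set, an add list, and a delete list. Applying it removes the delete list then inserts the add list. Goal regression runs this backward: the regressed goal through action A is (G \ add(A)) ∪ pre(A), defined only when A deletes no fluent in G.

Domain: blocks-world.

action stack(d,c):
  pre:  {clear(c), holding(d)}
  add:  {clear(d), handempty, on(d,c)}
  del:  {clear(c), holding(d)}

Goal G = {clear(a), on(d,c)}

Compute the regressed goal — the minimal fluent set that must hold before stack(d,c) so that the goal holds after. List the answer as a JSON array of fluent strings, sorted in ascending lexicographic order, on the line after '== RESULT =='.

Compute (G \ add) ∪ pre:
  G ∩ del = {}  (empty — regression defined)
  G \ add = {clear(a), on(d,c)} \ {clear(d), handempty, on(d,c)} = {clear(a)}
  ∪ pre   = {clear(a)} ∪ {clear(c), holding(d)}
          = {clear(a), clear(c), holding(d)}

== RESULT ==
["clear(a)", "clear(c)", "holding(d)"]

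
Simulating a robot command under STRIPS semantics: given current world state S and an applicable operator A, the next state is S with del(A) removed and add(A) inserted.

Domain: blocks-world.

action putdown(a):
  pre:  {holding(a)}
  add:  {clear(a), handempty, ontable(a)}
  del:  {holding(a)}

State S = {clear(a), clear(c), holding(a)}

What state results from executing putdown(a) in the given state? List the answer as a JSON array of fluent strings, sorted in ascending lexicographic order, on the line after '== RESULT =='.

Progress:
  pre ⊆ S: {holding(a)} ⊆ S  — applicable
  S \ del = {clear(a), clear(c)}
  ∪ add   = {clear(a), clear(c), handempty, ontable(a)}

== RESULT ==
["clear(a)", "clear(c)", "handempty", "ontable(a)"]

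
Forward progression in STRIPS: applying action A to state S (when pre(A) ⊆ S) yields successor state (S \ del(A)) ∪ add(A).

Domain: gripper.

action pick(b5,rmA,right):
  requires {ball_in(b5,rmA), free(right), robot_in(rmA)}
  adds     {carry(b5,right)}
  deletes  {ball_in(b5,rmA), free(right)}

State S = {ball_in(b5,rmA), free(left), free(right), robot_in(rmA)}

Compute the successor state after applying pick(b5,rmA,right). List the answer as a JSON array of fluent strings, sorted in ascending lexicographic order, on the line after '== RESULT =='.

Compute (S \ del) ∪ add:
  pre ⊆ S: {ball_in(b5,rmA), free(right), robot_in(rmA)} ⊆ S  — applicable
  S \ del = {free(left), robot_in(rmA)}
  ∪ add   = {carry(b5,right), free(left), robot_in(rmA)}

== RESULT ==
["carry(b5,right)", "free(left)", "robot_in(rmA)"]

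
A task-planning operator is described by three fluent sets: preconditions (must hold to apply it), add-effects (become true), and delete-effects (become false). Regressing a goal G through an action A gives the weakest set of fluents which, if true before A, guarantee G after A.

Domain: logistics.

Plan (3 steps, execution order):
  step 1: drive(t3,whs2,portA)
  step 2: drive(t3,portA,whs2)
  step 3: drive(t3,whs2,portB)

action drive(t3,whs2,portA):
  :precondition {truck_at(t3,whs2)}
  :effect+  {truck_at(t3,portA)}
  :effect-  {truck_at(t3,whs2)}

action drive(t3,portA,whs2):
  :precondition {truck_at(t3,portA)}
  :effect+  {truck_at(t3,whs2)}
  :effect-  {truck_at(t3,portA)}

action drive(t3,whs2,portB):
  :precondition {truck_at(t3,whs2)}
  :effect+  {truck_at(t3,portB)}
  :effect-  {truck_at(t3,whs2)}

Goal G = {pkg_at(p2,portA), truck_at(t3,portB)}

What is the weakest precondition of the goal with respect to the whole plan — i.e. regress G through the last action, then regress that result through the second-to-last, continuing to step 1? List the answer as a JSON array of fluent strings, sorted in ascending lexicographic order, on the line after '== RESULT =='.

Work backward from the goal:
  through step 3 (drive(t3,whs2,portB)): drop {truck_at(t3,portB)}, keep {pkg_at(p2,portA)}, require {truck_at(t3,whs2)}
    → {pkg_at(p2,portA), truck_at(t3,whs2)}
  through step 2 (drive(t3,portA,whs2)): drop {truck_at(t3,whs2)}, keep {pkg_at(p2,portA)}, require {truck_at(t3,portA)}
    → {pkg_at(p2,portA), truck_at(t3,portA)}
  through step 1 (drive(t3,whs2,portA)): drop {truck_at(t3,portA)}, keep {pkg_at(p2,portA)}, require {truck_at(t3,whs2)}
    → {pkg_at(p2,portA), truck_at(t3,whs2)}

== RESULT ==
["pkg_at(p2,portA)", "truck_at(t3,whs2)"]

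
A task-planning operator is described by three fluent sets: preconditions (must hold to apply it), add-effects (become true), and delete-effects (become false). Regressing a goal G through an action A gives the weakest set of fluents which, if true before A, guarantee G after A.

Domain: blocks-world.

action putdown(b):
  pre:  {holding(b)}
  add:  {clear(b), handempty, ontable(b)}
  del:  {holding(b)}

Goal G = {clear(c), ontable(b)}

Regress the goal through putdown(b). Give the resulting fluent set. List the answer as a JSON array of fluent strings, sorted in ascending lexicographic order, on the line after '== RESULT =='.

Regress:
  G ∩ del = {}  (empty — regression defined)
  G \ add = {clear(c), ontable(b)} \ {clear(b), handempty, ontable(b)} = {clear(c)}
  ∪ pre   = {clear(c)} ∪ {holding(b)}
          = {clear(c), holding(b)}

== RESULT ==
["clear(c)", "holding(b)"]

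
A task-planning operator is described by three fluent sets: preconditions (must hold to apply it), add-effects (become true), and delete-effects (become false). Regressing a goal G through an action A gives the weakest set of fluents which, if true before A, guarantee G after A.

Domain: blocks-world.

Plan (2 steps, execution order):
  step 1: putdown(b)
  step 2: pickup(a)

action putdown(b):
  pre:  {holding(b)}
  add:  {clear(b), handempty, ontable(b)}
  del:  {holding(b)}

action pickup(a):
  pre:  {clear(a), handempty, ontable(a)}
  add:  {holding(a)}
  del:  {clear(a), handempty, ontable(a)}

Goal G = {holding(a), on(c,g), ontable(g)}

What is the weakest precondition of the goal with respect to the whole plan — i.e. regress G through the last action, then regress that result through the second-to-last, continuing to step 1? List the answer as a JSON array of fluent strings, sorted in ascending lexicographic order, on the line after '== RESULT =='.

Regress step by step:
  through step 2 (pickup(a)): drop {holding(a)}, keep {on(c,g), ontable(g)}, require {clear(a), handempty, ontable(a)}
    → {clear(a), handempty, on(c,g), ontable(a), ontable(g)}
  through step 1 (putdown(b)): drop {handempty}, keep {clear(a), on(c,g), ontable(a), ontable(g)}, require {holding(b)}
    → {clear(a), holding(b), on(c,g), ontable(a), ontable(g)}

== RESULT ==
["clear(a)", "holding(b)", "on(c,g)", "ontable(a)", "ontable(g)"]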